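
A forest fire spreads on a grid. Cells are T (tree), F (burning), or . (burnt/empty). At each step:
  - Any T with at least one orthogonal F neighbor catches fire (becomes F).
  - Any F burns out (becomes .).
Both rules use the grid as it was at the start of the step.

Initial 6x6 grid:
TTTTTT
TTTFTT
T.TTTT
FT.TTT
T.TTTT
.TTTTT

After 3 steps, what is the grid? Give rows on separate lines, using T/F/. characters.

Step 1: 7 trees catch fire, 2 burn out
  TTTFTT
  TTF.FT
  F.TFTT
  .F.TTT
  F.TTTT
  .TTTTT
Step 2: 8 trees catch fire, 7 burn out
  TTF.FT
  FF...F
  ..F.FT
  ...FTT
  ..TTTT
  .TTTTT
Step 3: 6 trees catch fire, 8 burn out
  FF...F
  ......
  .....F
  ....FT
  ..TFTT
  .TTTTT

FF...F
......
.....F
....FT
..TFTT
.TTTTT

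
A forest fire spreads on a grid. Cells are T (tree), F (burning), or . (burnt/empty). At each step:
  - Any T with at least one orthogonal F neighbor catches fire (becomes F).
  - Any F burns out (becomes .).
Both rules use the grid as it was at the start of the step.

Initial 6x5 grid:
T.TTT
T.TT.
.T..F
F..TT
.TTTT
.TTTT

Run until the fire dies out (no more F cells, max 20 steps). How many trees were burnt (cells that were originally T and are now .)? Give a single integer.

Answer: 10

Derivation:
Step 1: +1 fires, +2 burnt (F count now 1)
Step 2: +2 fires, +1 burnt (F count now 2)
Step 3: +2 fires, +2 burnt (F count now 2)
Step 4: +2 fires, +2 burnt (F count now 2)
Step 5: +2 fires, +2 burnt (F count now 2)
Step 6: +1 fires, +2 burnt (F count now 1)
Step 7: +0 fires, +1 burnt (F count now 0)
Fire out after step 7
Initially T: 18, now '.': 22
Total burnt (originally-T cells now '.'): 10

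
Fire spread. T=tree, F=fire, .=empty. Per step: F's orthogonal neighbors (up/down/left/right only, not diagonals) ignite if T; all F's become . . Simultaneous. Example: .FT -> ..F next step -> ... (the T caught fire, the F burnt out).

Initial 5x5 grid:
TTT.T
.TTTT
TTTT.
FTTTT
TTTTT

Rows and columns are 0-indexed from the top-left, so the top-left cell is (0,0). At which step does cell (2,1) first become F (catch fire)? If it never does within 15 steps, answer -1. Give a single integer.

Step 1: cell (2,1)='T' (+3 fires, +1 burnt)
Step 2: cell (2,1)='F' (+3 fires, +3 burnt)
  -> target ignites at step 2
Step 3: cell (2,1)='.' (+4 fires, +3 burnt)
Step 4: cell (2,1)='.' (+5 fires, +4 burnt)
Step 5: cell (2,1)='.' (+4 fires, +5 burnt)
Step 6: cell (2,1)='.' (+1 fires, +4 burnt)
Step 7: cell (2,1)='.' (+1 fires, +1 burnt)
Step 8: cell (2,1)='.' (+0 fires, +1 burnt)
  fire out at step 8

2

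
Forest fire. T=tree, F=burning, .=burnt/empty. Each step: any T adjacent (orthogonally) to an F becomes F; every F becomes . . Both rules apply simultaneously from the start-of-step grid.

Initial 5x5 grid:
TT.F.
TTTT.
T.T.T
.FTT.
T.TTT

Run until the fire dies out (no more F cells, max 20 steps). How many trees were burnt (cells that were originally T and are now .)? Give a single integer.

Answer: 13

Derivation:
Step 1: +2 fires, +2 burnt (F count now 2)
Step 2: +4 fires, +2 burnt (F count now 4)
Step 3: +2 fires, +4 burnt (F count now 2)
Step 4: +3 fires, +2 burnt (F count now 3)
Step 5: +2 fires, +3 burnt (F count now 2)
Step 6: +0 fires, +2 burnt (F count now 0)
Fire out after step 6
Initially T: 15, now '.': 23
Total burnt (originally-T cells now '.'): 13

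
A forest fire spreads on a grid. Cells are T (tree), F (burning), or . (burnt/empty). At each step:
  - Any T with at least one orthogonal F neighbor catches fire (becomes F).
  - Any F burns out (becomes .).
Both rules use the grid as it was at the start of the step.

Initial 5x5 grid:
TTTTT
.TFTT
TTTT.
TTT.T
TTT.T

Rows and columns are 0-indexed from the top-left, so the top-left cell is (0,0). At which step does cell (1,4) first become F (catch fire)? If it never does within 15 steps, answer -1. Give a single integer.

Step 1: cell (1,4)='T' (+4 fires, +1 burnt)
Step 2: cell (1,4)='F' (+6 fires, +4 burnt)
  -> target ignites at step 2
Step 3: cell (1,4)='.' (+5 fires, +6 burnt)
Step 4: cell (1,4)='.' (+2 fires, +5 burnt)
Step 5: cell (1,4)='.' (+1 fires, +2 burnt)
Step 6: cell (1,4)='.' (+0 fires, +1 burnt)
  fire out at step 6

2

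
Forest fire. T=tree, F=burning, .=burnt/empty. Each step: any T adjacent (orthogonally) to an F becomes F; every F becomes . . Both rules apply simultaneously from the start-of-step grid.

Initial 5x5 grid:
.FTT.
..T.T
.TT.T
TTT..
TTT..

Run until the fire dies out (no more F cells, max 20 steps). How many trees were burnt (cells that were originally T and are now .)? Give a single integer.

Step 1: +1 fires, +1 burnt (F count now 1)
Step 2: +2 fires, +1 burnt (F count now 2)
Step 3: +1 fires, +2 burnt (F count now 1)
Step 4: +2 fires, +1 burnt (F count now 2)
Step 5: +2 fires, +2 burnt (F count now 2)
Step 6: +2 fires, +2 burnt (F count now 2)
Step 7: +1 fires, +2 burnt (F count now 1)
Step 8: +0 fires, +1 burnt (F count now 0)
Fire out after step 8
Initially T: 13, now '.': 23
Total burnt (originally-T cells now '.'): 11

Answer: 11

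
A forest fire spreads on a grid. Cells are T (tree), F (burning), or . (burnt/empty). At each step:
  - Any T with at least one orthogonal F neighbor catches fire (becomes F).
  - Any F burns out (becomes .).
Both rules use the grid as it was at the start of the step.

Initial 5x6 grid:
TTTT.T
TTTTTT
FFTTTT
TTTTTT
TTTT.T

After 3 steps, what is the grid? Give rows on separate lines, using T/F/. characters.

Step 1: 5 trees catch fire, 2 burn out
  TTTT.T
  FFTTTT
  ..FTTT
  FFTTTT
  TTTT.T
Step 2: 7 trees catch fire, 5 burn out
  FFTT.T
  ..FTTT
  ...FTT
  ..FTTT
  FFTT.T
Step 3: 5 trees catch fire, 7 burn out
  ..FT.T
  ...FTT
  ....FT
  ...FTT
  ..FT.T

..FT.T
...FTT
....FT
...FTT
..FT.T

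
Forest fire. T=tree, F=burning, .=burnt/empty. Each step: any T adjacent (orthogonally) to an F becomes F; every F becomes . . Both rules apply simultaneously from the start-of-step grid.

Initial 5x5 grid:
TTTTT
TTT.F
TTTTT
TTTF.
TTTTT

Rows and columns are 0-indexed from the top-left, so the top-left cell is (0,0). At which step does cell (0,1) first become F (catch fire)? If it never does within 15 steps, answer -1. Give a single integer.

Step 1: cell (0,1)='T' (+5 fires, +2 burnt)
Step 2: cell (0,1)='T' (+5 fires, +5 burnt)
Step 3: cell (0,1)='T' (+5 fires, +5 burnt)
Step 4: cell (0,1)='F' (+4 fires, +5 burnt)
  -> target ignites at step 4
Step 5: cell (0,1)='.' (+2 fires, +4 burnt)
Step 6: cell (0,1)='.' (+0 fires, +2 burnt)
  fire out at step 6

4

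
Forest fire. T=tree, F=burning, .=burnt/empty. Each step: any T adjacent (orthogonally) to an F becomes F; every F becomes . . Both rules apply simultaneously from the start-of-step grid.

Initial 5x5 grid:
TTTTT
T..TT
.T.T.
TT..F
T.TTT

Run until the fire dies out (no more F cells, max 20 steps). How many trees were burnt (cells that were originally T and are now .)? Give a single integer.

Step 1: +1 fires, +1 burnt (F count now 1)
Step 2: +1 fires, +1 burnt (F count now 1)
Step 3: +1 fires, +1 burnt (F count now 1)
Step 4: +0 fires, +1 burnt (F count now 0)
Fire out after step 4
Initially T: 16, now '.': 12
Total burnt (originally-T cells now '.'): 3

Answer: 3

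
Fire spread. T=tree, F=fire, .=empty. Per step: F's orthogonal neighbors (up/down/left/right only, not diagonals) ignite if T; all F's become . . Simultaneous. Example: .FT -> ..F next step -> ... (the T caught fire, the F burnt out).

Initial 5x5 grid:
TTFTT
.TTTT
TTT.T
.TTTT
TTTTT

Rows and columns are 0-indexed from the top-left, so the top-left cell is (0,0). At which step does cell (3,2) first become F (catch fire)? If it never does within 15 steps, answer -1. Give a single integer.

Step 1: cell (3,2)='T' (+3 fires, +1 burnt)
Step 2: cell (3,2)='T' (+5 fires, +3 burnt)
Step 3: cell (3,2)='F' (+3 fires, +5 burnt)
  -> target ignites at step 3
Step 4: cell (3,2)='.' (+5 fires, +3 burnt)
Step 5: cell (3,2)='.' (+3 fires, +5 burnt)
Step 6: cell (3,2)='.' (+2 fires, +3 burnt)
Step 7: cell (3,2)='.' (+0 fires, +2 burnt)
  fire out at step 7

3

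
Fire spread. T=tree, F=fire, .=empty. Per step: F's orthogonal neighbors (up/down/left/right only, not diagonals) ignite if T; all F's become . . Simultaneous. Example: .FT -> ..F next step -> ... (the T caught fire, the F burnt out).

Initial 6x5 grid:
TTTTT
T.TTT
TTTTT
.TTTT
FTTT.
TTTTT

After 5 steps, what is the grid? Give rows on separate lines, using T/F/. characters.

Step 1: 2 trees catch fire, 1 burn out
  TTTTT
  T.TTT
  TTTTT
  .TTTT
  .FTT.
  FTTTT
Step 2: 3 trees catch fire, 2 burn out
  TTTTT
  T.TTT
  TTTTT
  .FTTT
  ..FT.
  .FTTT
Step 3: 4 trees catch fire, 3 burn out
  TTTTT
  T.TTT
  TFTTT
  ..FTT
  ...F.
  ..FTT
Step 4: 4 trees catch fire, 4 burn out
  TTTTT
  T.TTT
  F.FTT
  ...FT
  .....
  ...FT
Step 5: 5 trees catch fire, 4 burn out
  TTTTT
  F.FTT
  ...FT
  ....F
  .....
  ....F

TTTTT
F.FTT
...FT
....F
.....
....F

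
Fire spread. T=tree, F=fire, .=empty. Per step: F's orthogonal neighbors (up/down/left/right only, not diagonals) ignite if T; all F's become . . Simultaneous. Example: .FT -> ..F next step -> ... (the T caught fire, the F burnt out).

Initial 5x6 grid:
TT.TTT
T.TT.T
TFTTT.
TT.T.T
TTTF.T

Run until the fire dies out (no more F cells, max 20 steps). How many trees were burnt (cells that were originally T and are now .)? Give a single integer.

Answer: 19

Derivation:
Step 1: +5 fires, +2 burnt (F count now 5)
Step 2: +5 fires, +5 burnt (F count now 5)
Step 3: +4 fires, +5 burnt (F count now 4)
Step 4: +2 fires, +4 burnt (F count now 2)
Step 5: +1 fires, +2 burnt (F count now 1)
Step 6: +1 fires, +1 burnt (F count now 1)
Step 7: +1 fires, +1 burnt (F count now 1)
Step 8: +0 fires, +1 burnt (F count now 0)
Fire out after step 8
Initially T: 21, now '.': 28
Total burnt (originally-T cells now '.'): 19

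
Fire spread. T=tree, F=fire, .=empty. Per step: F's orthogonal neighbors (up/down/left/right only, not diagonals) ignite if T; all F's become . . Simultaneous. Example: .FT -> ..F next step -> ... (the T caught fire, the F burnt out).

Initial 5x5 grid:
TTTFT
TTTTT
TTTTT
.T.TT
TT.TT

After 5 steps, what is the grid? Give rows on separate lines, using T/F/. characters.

Step 1: 3 trees catch fire, 1 burn out
  TTF.F
  TTTFT
  TTTTT
  .T.TT
  TT.TT
Step 2: 4 trees catch fire, 3 burn out
  TF...
  TTF.F
  TTTFT
  .T.TT
  TT.TT
Step 3: 5 trees catch fire, 4 burn out
  F....
  TF...
  TTF.F
  .T.FT
  TT.TT
Step 4: 4 trees catch fire, 5 burn out
  .....
  F....
  TF...
  .T..F
  TT.FT
Step 5: 3 trees catch fire, 4 burn out
  .....
  .....
  F....
  .F...
  TT..F

.....
.....
F....
.F...
TT..F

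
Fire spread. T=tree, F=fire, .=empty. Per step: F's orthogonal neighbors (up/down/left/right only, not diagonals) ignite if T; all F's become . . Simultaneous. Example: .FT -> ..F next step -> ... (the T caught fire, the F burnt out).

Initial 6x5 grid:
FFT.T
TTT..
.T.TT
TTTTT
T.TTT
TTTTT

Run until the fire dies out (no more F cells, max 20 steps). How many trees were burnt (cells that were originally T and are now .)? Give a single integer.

Step 1: +3 fires, +2 burnt (F count now 3)
Step 2: +2 fires, +3 burnt (F count now 2)
Step 3: +1 fires, +2 burnt (F count now 1)
Step 4: +2 fires, +1 burnt (F count now 2)
Step 5: +3 fires, +2 burnt (F count now 3)
Step 6: +5 fires, +3 burnt (F count now 5)
Step 7: +4 fires, +5 burnt (F count now 4)
Step 8: +1 fires, +4 burnt (F count now 1)
Step 9: +0 fires, +1 burnt (F count now 0)
Fire out after step 9
Initially T: 22, now '.': 29
Total burnt (originally-T cells now '.'): 21

Answer: 21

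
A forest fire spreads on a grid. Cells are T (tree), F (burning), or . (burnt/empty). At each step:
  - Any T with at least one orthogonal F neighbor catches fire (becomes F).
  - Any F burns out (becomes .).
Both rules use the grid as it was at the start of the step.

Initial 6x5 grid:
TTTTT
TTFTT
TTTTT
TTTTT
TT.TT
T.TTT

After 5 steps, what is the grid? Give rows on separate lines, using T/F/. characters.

Step 1: 4 trees catch fire, 1 burn out
  TTFTT
  TF.FT
  TTFTT
  TTTTT
  TT.TT
  T.TTT
Step 2: 7 trees catch fire, 4 burn out
  TF.FT
  F...F
  TF.FT
  TTFTT
  TT.TT
  T.TTT
Step 3: 6 trees catch fire, 7 burn out
  F...F
  .....
  F...F
  TF.FT
  TT.TT
  T.TTT
Step 4: 4 trees catch fire, 6 burn out
  .....
  .....
  .....
  F...F
  TF.FT
  T.TTT
Step 5: 3 trees catch fire, 4 burn out
  .....
  .....
  .....
  .....
  F...F
  T.TFT

.....
.....
.....
.....
F...F
T.TFT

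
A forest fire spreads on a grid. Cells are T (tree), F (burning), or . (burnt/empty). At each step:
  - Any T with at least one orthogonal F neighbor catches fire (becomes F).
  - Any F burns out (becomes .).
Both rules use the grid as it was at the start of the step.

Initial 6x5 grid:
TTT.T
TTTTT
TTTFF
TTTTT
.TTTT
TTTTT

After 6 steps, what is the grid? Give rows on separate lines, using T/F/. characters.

Step 1: 5 trees catch fire, 2 burn out
  TTT.T
  TTTFF
  TTF..
  TTTFF
  .TTTT
  TTTTT
Step 2: 6 trees catch fire, 5 burn out
  TTT.F
  TTF..
  TF...
  TTF..
  .TTFF
  TTTTT
Step 3: 7 trees catch fire, 6 burn out
  TTF..
  TF...
  F....
  TF...
  .TF..
  TTTFF
Step 4: 5 trees catch fire, 7 burn out
  TF...
  F....
  .....
  F....
  .F...
  TTF..
Step 5: 2 trees catch fire, 5 burn out
  F....
  .....
  .....
  .....
  .....
  TF...
Step 6: 1 trees catch fire, 2 burn out
  .....
  .....
  .....
  .....
  .....
  F....

.....
.....
.....
.....
.....
F....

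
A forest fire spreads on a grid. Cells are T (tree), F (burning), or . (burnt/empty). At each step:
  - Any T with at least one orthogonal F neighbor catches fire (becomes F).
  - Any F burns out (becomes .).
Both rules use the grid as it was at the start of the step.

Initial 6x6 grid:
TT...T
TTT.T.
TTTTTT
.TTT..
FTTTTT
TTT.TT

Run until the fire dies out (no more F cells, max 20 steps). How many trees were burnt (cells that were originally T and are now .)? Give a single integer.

Answer: 25

Derivation:
Step 1: +2 fires, +1 burnt (F count now 2)
Step 2: +3 fires, +2 burnt (F count now 3)
Step 3: +4 fires, +3 burnt (F count now 4)
Step 4: +5 fires, +4 burnt (F count now 5)
Step 5: +6 fires, +5 burnt (F count now 6)
Step 6: +3 fires, +6 burnt (F count now 3)
Step 7: +2 fires, +3 burnt (F count now 2)
Step 8: +0 fires, +2 burnt (F count now 0)
Fire out after step 8
Initially T: 26, now '.': 35
Total burnt (originally-T cells now '.'): 25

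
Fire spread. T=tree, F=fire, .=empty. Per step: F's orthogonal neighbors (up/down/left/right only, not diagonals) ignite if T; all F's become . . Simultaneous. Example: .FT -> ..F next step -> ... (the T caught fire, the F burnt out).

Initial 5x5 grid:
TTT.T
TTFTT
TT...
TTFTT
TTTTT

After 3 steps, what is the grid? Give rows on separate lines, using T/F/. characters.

Step 1: 6 trees catch fire, 2 burn out
  TTF.T
  TF.FT
  TT...
  TF.FT
  TTFTT
Step 2: 8 trees catch fire, 6 burn out
  TF..T
  F...F
  TF...
  F...F
  TF.FT
Step 3: 5 trees catch fire, 8 burn out
  F...F
  .....
  F....
  .....
  F...F

F...F
.....
F....
.....
F...F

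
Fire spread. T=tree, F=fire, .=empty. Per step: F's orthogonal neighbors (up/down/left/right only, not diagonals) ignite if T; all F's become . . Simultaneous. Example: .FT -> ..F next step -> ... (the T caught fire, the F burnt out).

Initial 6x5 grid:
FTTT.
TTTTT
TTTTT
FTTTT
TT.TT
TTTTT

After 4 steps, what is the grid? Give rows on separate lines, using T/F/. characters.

Step 1: 5 trees catch fire, 2 burn out
  .FTT.
  FTTTT
  FTTTT
  .FTTT
  FT.TT
  TTTTT
Step 2: 6 trees catch fire, 5 burn out
  ..FT.
  .FTTT
  .FTTT
  ..FTT
  .F.TT
  FTTTT
Step 3: 5 trees catch fire, 6 burn out
  ...F.
  ..FTT
  ..FTT
  ...FT
  ...TT
  .FTTT
Step 4: 5 trees catch fire, 5 burn out
  .....
  ...FT
  ...FT
  ....F
  ...FT
  ..FTT

.....
...FT
...FT
....F
...FT
..FTT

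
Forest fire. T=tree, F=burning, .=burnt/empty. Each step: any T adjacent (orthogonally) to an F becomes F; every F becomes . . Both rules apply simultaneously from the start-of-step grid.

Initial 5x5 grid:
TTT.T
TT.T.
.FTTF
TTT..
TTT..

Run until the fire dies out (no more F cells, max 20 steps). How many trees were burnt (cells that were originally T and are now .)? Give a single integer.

Step 1: +4 fires, +2 burnt (F count now 4)
Step 2: +6 fires, +4 burnt (F count now 6)
Step 3: +4 fires, +6 burnt (F count now 4)
Step 4: +0 fires, +4 burnt (F count now 0)
Fire out after step 4
Initially T: 15, now '.': 24
Total burnt (originally-T cells now '.'): 14

Answer: 14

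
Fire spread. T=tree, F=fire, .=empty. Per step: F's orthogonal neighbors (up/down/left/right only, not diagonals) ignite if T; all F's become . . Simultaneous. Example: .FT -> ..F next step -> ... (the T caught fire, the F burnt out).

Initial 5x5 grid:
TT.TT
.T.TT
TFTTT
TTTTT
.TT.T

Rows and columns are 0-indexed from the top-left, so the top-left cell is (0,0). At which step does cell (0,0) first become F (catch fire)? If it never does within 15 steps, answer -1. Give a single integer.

Step 1: cell (0,0)='T' (+4 fires, +1 burnt)
Step 2: cell (0,0)='T' (+5 fires, +4 burnt)
Step 3: cell (0,0)='F' (+5 fires, +5 burnt)
  -> target ignites at step 3
Step 4: cell (0,0)='.' (+3 fires, +5 burnt)
Step 5: cell (0,0)='.' (+2 fires, +3 burnt)
Step 6: cell (0,0)='.' (+0 fires, +2 burnt)
  fire out at step 6

3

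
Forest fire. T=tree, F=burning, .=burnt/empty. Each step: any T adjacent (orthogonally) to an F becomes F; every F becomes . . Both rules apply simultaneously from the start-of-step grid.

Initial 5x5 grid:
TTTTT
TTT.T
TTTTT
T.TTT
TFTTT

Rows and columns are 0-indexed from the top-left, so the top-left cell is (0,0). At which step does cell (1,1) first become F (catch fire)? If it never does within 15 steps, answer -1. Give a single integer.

Step 1: cell (1,1)='T' (+2 fires, +1 burnt)
Step 2: cell (1,1)='T' (+3 fires, +2 burnt)
Step 3: cell (1,1)='T' (+4 fires, +3 burnt)
Step 4: cell (1,1)='T' (+5 fires, +4 burnt)
Step 5: cell (1,1)='F' (+4 fires, +5 burnt)
  -> target ignites at step 5
Step 6: cell (1,1)='.' (+3 fires, +4 burnt)
Step 7: cell (1,1)='.' (+1 fires, +3 burnt)
Step 8: cell (1,1)='.' (+0 fires, +1 burnt)
  fire out at step 8

5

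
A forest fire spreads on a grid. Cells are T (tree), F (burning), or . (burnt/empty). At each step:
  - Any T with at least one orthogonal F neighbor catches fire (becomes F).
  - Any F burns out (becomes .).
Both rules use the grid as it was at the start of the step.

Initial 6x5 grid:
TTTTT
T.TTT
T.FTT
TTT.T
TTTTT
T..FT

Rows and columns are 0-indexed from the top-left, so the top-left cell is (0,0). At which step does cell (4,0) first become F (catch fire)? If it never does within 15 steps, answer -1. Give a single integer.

Step 1: cell (4,0)='T' (+5 fires, +2 burnt)
Step 2: cell (4,0)='T' (+6 fires, +5 burnt)
Step 3: cell (4,0)='T' (+6 fires, +6 burnt)
Step 4: cell (4,0)='F' (+4 fires, +6 burnt)
  -> target ignites at step 4
Step 5: cell (4,0)='.' (+2 fires, +4 burnt)
Step 6: cell (4,0)='.' (+0 fires, +2 burnt)
  fire out at step 6

4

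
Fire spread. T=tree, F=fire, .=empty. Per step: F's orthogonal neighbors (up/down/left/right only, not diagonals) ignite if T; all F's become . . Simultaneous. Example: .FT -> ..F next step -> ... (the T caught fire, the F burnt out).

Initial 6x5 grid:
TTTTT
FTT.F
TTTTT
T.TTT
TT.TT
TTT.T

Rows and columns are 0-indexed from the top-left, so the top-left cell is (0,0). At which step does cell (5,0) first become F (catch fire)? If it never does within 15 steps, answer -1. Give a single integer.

Step 1: cell (5,0)='T' (+5 fires, +2 burnt)
Step 2: cell (5,0)='T' (+7 fires, +5 burnt)
Step 3: cell (5,0)='T' (+5 fires, +7 burnt)
Step 4: cell (5,0)='F' (+5 fires, +5 burnt)
  -> target ignites at step 4
Step 5: cell (5,0)='.' (+1 fires, +5 burnt)
Step 6: cell (5,0)='.' (+1 fires, +1 burnt)
Step 7: cell (5,0)='.' (+0 fires, +1 burnt)
  fire out at step 7

4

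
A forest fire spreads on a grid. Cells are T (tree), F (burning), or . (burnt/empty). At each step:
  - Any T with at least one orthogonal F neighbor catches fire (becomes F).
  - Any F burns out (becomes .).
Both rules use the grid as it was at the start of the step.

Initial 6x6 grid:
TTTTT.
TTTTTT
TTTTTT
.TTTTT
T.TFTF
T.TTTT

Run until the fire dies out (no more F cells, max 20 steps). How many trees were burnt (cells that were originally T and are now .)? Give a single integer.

Step 1: +6 fires, +2 burnt (F count now 6)
Step 2: +6 fires, +6 burnt (F count now 6)
Step 3: +5 fires, +6 burnt (F count now 5)
Step 4: +4 fires, +5 burnt (F count now 4)
Step 5: +4 fires, +4 burnt (F count now 4)
Step 6: +2 fires, +4 burnt (F count now 2)
Step 7: +1 fires, +2 burnt (F count now 1)
Step 8: +0 fires, +1 burnt (F count now 0)
Fire out after step 8
Initially T: 30, now '.': 34
Total burnt (originally-T cells now '.'): 28

Answer: 28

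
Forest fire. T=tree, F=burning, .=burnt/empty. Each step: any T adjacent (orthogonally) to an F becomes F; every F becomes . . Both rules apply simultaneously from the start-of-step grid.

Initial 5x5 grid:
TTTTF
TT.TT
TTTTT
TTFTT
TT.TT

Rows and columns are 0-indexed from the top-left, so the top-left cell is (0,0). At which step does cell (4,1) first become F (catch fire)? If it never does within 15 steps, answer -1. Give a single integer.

Step 1: cell (4,1)='T' (+5 fires, +2 burnt)
Step 2: cell (4,1)='F' (+9 fires, +5 burnt)
  -> target ignites at step 2
Step 3: cell (4,1)='.' (+5 fires, +9 burnt)
Step 4: cell (4,1)='.' (+2 fires, +5 burnt)
Step 5: cell (4,1)='.' (+0 fires, +2 burnt)
  fire out at step 5

2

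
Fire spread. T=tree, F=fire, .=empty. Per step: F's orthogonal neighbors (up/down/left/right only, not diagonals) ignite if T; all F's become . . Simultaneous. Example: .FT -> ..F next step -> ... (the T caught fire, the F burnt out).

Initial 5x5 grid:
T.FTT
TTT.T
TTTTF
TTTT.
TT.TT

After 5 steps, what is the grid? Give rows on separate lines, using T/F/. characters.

Step 1: 4 trees catch fire, 2 burn out
  T..FT
  TTF.F
  TTTF.
  TTTT.
  TT.TT
Step 2: 4 trees catch fire, 4 burn out
  T...F
  TF...
  TTF..
  TTTF.
  TT.TT
Step 3: 4 trees catch fire, 4 burn out
  T....
  F....
  TF...
  TTF..
  TT.FT
Step 4: 4 trees catch fire, 4 burn out
  F....
  .....
  F....
  TF...
  TT..F
Step 5: 2 trees catch fire, 4 burn out
  .....
  .....
  .....
  F....
  TF...

.....
.....
.....
F....
TF...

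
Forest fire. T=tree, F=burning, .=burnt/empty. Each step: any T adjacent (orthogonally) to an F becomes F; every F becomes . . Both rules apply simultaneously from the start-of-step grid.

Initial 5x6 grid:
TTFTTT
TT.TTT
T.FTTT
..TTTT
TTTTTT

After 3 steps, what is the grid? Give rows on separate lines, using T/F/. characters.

Step 1: 4 trees catch fire, 2 burn out
  TF.FTT
  TT.TTT
  T..FTT
  ..FTTT
  TTTTTT
Step 2: 7 trees catch fire, 4 burn out
  F...FT
  TF.FTT
  T...FT
  ...FTT
  TTFTTT
Step 3: 7 trees catch fire, 7 burn out
  .....F
  F...FT
  T....F
  ....FT
  TF.FTT

.....F
F...FT
T....F
....FT
TF.FTT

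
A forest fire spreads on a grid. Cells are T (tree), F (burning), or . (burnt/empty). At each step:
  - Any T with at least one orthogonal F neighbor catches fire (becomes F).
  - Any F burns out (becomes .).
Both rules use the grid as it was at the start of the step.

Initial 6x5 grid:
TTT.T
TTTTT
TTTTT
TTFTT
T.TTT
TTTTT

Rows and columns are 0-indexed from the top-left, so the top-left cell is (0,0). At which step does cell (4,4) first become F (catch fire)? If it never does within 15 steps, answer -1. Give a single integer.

Step 1: cell (4,4)='T' (+4 fires, +1 burnt)
Step 2: cell (4,4)='T' (+7 fires, +4 burnt)
Step 3: cell (4,4)='F' (+9 fires, +7 burnt)
  -> target ignites at step 3
Step 4: cell (4,4)='.' (+5 fires, +9 burnt)
Step 5: cell (4,4)='.' (+2 fires, +5 burnt)
Step 6: cell (4,4)='.' (+0 fires, +2 burnt)
  fire out at step 6

3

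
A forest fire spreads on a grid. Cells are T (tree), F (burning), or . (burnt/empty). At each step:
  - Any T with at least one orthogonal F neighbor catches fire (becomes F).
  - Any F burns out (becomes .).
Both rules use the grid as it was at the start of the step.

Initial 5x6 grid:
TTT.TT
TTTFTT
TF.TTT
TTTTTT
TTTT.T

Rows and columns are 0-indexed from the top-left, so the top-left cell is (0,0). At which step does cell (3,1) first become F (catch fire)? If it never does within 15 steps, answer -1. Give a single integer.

Step 1: cell (3,1)='F' (+6 fires, +2 burnt)
  -> target ignites at step 1
Step 2: cell (3,1)='.' (+10 fires, +6 burnt)
Step 3: cell (3,1)='.' (+7 fires, +10 burnt)
Step 4: cell (3,1)='.' (+1 fires, +7 burnt)
Step 5: cell (3,1)='.' (+1 fires, +1 burnt)
Step 6: cell (3,1)='.' (+0 fires, +1 burnt)
  fire out at step 6

1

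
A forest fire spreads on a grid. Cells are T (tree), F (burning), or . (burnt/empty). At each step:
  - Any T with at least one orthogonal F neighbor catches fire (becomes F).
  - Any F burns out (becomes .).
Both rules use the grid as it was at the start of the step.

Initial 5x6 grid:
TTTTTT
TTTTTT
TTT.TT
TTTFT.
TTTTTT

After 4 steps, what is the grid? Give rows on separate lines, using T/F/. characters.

Step 1: 3 trees catch fire, 1 burn out
  TTTTTT
  TTTTTT
  TTT.TT
  TTF.F.
  TTTFTT
Step 2: 5 trees catch fire, 3 burn out
  TTTTTT
  TTTTTT
  TTF.FT
  TF....
  TTF.FT
Step 3: 7 trees catch fire, 5 burn out
  TTTTTT
  TTFTFT
  TF...F
  F.....
  TF...F
Step 4: 7 trees catch fire, 7 burn out
  TTFTFT
  TF.F.F
  F.....
  ......
  F.....

TTFTFT
TF.F.F
F.....
......
F.....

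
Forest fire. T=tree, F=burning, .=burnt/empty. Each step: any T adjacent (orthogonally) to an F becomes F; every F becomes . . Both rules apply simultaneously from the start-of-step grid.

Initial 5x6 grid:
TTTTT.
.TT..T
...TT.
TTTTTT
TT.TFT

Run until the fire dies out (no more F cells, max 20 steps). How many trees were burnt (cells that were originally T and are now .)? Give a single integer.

Answer: 12

Derivation:
Step 1: +3 fires, +1 burnt (F count now 3)
Step 2: +3 fires, +3 burnt (F count now 3)
Step 3: +2 fires, +3 burnt (F count now 2)
Step 4: +1 fires, +2 burnt (F count now 1)
Step 5: +2 fires, +1 burnt (F count now 2)
Step 6: +1 fires, +2 burnt (F count now 1)
Step 7: +0 fires, +1 burnt (F count now 0)
Fire out after step 7
Initially T: 20, now '.': 22
Total burnt (originally-T cells now '.'): 12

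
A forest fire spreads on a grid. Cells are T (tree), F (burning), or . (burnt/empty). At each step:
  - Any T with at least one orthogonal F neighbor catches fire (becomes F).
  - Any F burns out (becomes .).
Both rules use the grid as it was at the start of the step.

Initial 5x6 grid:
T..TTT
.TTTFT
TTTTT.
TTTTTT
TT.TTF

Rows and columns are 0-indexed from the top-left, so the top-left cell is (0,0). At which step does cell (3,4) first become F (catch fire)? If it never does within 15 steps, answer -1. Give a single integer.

Step 1: cell (3,4)='T' (+6 fires, +2 burnt)
Step 2: cell (3,4)='F' (+6 fires, +6 burnt)
  -> target ignites at step 2
Step 3: cell (3,4)='.' (+3 fires, +6 burnt)
Step 4: cell (3,4)='.' (+2 fires, +3 burnt)
Step 5: cell (3,4)='.' (+2 fires, +2 burnt)
Step 6: cell (3,4)='.' (+2 fires, +2 burnt)
Step 7: cell (3,4)='.' (+1 fires, +2 burnt)
Step 8: cell (3,4)='.' (+0 fires, +1 burnt)
  fire out at step 8

2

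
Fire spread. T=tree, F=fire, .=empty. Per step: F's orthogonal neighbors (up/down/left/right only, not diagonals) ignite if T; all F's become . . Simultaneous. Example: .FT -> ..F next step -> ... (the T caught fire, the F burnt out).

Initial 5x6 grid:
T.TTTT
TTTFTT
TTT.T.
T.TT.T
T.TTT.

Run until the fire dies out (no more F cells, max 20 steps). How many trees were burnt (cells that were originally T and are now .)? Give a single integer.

Step 1: +3 fires, +1 burnt (F count now 3)
Step 2: +6 fires, +3 burnt (F count now 6)
Step 3: +4 fires, +6 burnt (F count now 4)
Step 4: +4 fires, +4 burnt (F count now 4)
Step 5: +2 fires, +4 burnt (F count now 2)
Step 6: +2 fires, +2 burnt (F count now 2)
Step 7: +0 fires, +2 burnt (F count now 0)
Fire out after step 7
Initially T: 22, now '.': 29
Total burnt (originally-T cells now '.'): 21

Answer: 21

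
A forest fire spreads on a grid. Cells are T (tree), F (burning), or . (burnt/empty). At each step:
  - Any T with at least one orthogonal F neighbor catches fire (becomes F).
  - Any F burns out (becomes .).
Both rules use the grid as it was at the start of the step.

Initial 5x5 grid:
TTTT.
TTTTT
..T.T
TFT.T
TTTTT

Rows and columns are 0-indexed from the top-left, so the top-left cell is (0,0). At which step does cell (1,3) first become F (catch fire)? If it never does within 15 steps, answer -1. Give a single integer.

Step 1: cell (1,3)='T' (+3 fires, +1 burnt)
Step 2: cell (1,3)='T' (+3 fires, +3 burnt)
Step 3: cell (1,3)='T' (+2 fires, +3 burnt)
Step 4: cell (1,3)='F' (+4 fires, +2 burnt)
  -> target ignites at step 4
Step 5: cell (1,3)='.' (+5 fires, +4 burnt)
Step 6: cell (1,3)='.' (+2 fires, +5 burnt)
Step 7: cell (1,3)='.' (+0 fires, +2 burnt)
  fire out at step 7

4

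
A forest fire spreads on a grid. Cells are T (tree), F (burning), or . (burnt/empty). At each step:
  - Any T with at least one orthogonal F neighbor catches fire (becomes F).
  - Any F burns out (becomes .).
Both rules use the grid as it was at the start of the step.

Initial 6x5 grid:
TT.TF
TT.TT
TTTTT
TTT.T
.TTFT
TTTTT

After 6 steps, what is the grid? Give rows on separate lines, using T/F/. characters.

Step 1: 5 trees catch fire, 2 burn out
  TT.F.
  TT.TF
  TTTTT
  TTT.T
  .TF.F
  TTTFT
Step 2: 7 trees catch fire, 5 burn out
  TT...
  TT.F.
  TTTTF
  TTF.F
  .F...
  TTF.F
Step 3: 4 trees catch fire, 7 burn out
  TT...
  TT...
  TTFF.
  TF...
  .....
  TF...
Step 4: 3 trees catch fire, 4 burn out
  TT...
  TT...
  TF...
  F....
  .....
  F....
Step 5: 2 trees catch fire, 3 burn out
  TT...
  TF...
  F....
  .....
  .....
  .....
Step 6: 2 trees catch fire, 2 burn out
  TF...
  F....
  .....
  .....
  .....
  .....

TF...
F....
.....
.....
.....
.....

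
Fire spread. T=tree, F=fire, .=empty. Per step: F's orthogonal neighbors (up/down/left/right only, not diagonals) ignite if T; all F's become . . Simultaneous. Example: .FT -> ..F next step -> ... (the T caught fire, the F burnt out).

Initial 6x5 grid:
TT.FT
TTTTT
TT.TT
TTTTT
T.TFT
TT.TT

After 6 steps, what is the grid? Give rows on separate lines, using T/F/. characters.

Step 1: 6 trees catch fire, 2 burn out
  TT..F
  TTTFT
  TT.TT
  TTTFT
  T.F.F
  TT.FT
Step 2: 6 trees catch fire, 6 burn out
  TT...
  TTF.F
  TT.FT
  TTF.F
  T....
  TT..F
Step 3: 3 trees catch fire, 6 burn out
  TT...
  TF...
  TT..F
  TF...
  T....
  TT...
Step 4: 4 trees catch fire, 3 burn out
  TF...
  F....
  TF...
  F....
  T....
  TT...
Step 5: 3 trees catch fire, 4 burn out
  F....
  .....
  F....
  .....
  F....
  TT...
Step 6: 1 trees catch fire, 3 burn out
  .....
  .....
  .....
  .....
  .....
  FT...

.....
.....
.....
.....
.....
FT...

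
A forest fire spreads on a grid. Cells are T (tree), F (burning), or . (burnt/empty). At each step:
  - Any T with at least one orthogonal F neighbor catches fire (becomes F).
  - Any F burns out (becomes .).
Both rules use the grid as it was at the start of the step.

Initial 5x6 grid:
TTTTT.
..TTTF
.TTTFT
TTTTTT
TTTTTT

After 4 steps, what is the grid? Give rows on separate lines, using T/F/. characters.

Step 1: 4 trees catch fire, 2 burn out
  TTTTT.
  ..TTF.
  .TTF.F
  TTTTFT
  TTTTTT
Step 2: 6 trees catch fire, 4 burn out
  TTTTF.
  ..TF..
  .TF...
  TTTF.F
  TTTTFT
Step 3: 6 trees catch fire, 6 burn out
  TTTF..
  ..F...
  .F....
  TTF...
  TTTF.F
Step 4: 3 trees catch fire, 6 burn out
  TTF...
  ......
  ......
  TF....
  TTF...

TTF...
......
......
TF....
TTF...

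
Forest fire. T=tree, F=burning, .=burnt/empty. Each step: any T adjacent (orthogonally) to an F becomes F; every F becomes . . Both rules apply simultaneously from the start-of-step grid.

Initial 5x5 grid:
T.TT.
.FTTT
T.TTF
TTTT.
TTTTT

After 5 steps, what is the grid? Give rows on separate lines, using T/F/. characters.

Step 1: 3 trees catch fire, 2 burn out
  T.TT.
  ..FTF
  T.TF.
  TTTT.
  TTTTT
Step 2: 4 trees catch fire, 3 burn out
  T.FT.
  ...F.
  T.F..
  TTTF.
  TTTTT
Step 3: 3 trees catch fire, 4 burn out
  T..F.
  .....
  T....
  TTF..
  TTTFT
Step 4: 3 trees catch fire, 3 burn out
  T....
  .....
  T....
  TF...
  TTF.F
Step 5: 2 trees catch fire, 3 burn out
  T....
  .....
  T....
  F....
  TF...

T....
.....
T....
F....
TF...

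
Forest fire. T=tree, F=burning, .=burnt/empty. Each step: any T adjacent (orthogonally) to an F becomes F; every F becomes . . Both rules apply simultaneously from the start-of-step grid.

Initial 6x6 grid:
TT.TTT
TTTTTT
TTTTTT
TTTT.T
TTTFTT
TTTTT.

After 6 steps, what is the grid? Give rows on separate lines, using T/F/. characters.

Step 1: 4 trees catch fire, 1 burn out
  TT.TTT
  TTTTTT
  TTTTTT
  TTTF.T
  TTF.FT
  TTTFT.
Step 2: 6 trees catch fire, 4 burn out
  TT.TTT
  TTTTTT
  TTTFTT
  TTF..T
  TF...F
  TTF.F.
Step 3: 7 trees catch fire, 6 burn out
  TT.TTT
  TTTFTT
  TTF.FT
  TF...F
  F.....
  TF....
Step 4: 7 trees catch fire, 7 burn out
  TT.FTT
  TTF.FT
  TF...F
  F.....
  ......
  F.....
Step 5: 4 trees catch fire, 7 burn out
  TT..FT
  TF...F
  F.....
  ......
  ......
  ......
Step 6: 3 trees catch fire, 4 burn out
  TF...F
  F.....
  ......
  ......
  ......
  ......

TF...F
F.....
......
......
......
......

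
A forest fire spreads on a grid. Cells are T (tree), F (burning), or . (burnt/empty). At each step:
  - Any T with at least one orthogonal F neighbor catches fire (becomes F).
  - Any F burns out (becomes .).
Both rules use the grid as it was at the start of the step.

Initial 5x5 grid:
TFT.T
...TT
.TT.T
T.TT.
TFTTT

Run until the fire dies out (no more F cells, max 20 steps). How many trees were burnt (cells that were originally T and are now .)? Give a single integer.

Answer: 11

Derivation:
Step 1: +4 fires, +2 burnt (F count now 4)
Step 2: +3 fires, +4 burnt (F count now 3)
Step 3: +3 fires, +3 burnt (F count now 3)
Step 4: +1 fires, +3 burnt (F count now 1)
Step 5: +0 fires, +1 burnt (F count now 0)
Fire out after step 5
Initially T: 15, now '.': 21
Total burnt (originally-T cells now '.'): 11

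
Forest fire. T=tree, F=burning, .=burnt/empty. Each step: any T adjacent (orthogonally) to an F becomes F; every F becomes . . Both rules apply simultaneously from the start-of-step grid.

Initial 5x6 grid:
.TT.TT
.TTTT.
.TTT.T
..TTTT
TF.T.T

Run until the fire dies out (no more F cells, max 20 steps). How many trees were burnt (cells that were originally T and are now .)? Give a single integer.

Step 1: +1 fires, +1 burnt (F count now 1)
Step 2: +0 fires, +1 burnt (F count now 0)
Fire out after step 2
Initially T: 19, now '.': 12
Total burnt (originally-T cells now '.'): 1

Answer: 1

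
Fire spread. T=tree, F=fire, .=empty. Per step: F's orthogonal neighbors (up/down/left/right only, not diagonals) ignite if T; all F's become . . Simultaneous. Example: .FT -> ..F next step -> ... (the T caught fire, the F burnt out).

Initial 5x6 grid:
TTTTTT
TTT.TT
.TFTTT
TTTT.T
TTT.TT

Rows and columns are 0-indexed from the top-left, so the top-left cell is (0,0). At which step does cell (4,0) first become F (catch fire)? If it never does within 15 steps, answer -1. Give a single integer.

Step 1: cell (4,0)='T' (+4 fires, +1 burnt)
Step 2: cell (4,0)='T' (+6 fires, +4 burnt)
Step 3: cell (4,0)='T' (+7 fires, +6 burnt)
Step 4: cell (4,0)='F' (+5 fires, +7 burnt)
  -> target ignites at step 4
Step 5: cell (4,0)='.' (+2 fires, +5 burnt)
Step 6: cell (4,0)='.' (+1 fires, +2 burnt)
Step 7: cell (4,0)='.' (+0 fires, +1 burnt)
  fire out at step 7

4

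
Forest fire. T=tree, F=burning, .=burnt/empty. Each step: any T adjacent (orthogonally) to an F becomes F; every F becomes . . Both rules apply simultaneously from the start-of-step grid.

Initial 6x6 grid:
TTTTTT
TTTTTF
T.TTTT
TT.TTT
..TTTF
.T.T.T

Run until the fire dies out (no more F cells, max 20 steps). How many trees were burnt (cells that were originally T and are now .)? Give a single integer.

Step 1: +6 fires, +2 burnt (F count now 6)
Step 2: +5 fires, +6 burnt (F count now 5)
Step 3: +6 fires, +5 burnt (F count now 6)
Step 4: +3 fires, +6 burnt (F count now 3)
Step 5: +2 fires, +3 burnt (F count now 2)
Step 6: +2 fires, +2 burnt (F count now 2)
Step 7: +1 fires, +2 burnt (F count now 1)
Step 8: +1 fires, +1 burnt (F count now 1)
Step 9: +0 fires, +1 burnt (F count now 0)
Fire out after step 9
Initially T: 27, now '.': 35
Total burnt (originally-T cells now '.'): 26

Answer: 26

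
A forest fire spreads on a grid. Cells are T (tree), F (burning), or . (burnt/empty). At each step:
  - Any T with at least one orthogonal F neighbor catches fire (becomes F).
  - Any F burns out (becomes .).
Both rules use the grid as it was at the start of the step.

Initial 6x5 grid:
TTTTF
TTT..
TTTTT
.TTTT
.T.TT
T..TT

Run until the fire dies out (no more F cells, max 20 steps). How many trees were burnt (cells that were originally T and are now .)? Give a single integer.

Step 1: +1 fires, +1 burnt (F count now 1)
Step 2: +1 fires, +1 burnt (F count now 1)
Step 3: +2 fires, +1 burnt (F count now 2)
Step 4: +3 fires, +2 burnt (F count now 3)
Step 5: +4 fires, +3 burnt (F count now 4)
Step 6: +4 fires, +4 burnt (F count now 4)
Step 7: +3 fires, +4 burnt (F count now 3)
Step 8: +2 fires, +3 burnt (F count now 2)
Step 9: +1 fires, +2 burnt (F count now 1)
Step 10: +0 fires, +1 burnt (F count now 0)
Fire out after step 10
Initially T: 22, now '.': 29
Total burnt (originally-T cells now '.'): 21

Answer: 21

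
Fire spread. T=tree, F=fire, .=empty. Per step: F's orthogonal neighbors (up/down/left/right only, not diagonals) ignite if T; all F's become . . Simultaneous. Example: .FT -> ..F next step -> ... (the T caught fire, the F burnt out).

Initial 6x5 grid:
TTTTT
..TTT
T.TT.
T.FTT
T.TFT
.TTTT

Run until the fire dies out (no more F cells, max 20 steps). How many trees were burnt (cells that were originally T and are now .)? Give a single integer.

Step 1: +5 fires, +2 burnt (F count now 5)
Step 2: +5 fires, +5 burnt (F count now 5)
Step 3: +3 fires, +5 burnt (F count now 3)
Step 4: +3 fires, +3 burnt (F count now 3)
Step 5: +2 fires, +3 burnt (F count now 2)
Step 6: +0 fires, +2 burnt (F count now 0)
Fire out after step 6
Initially T: 21, now '.': 27
Total burnt (originally-T cells now '.'): 18

Answer: 18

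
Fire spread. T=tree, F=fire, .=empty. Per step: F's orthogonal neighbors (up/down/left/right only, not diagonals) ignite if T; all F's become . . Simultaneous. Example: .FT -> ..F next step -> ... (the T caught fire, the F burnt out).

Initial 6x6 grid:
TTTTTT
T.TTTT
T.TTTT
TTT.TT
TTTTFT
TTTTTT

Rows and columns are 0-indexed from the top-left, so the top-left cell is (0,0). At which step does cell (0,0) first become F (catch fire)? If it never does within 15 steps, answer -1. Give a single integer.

Step 1: cell (0,0)='T' (+4 fires, +1 burnt)
Step 2: cell (0,0)='T' (+5 fires, +4 burnt)
Step 3: cell (0,0)='T' (+6 fires, +5 burnt)
Step 4: cell (0,0)='T' (+7 fires, +6 burnt)
Step 5: cell (0,0)='T' (+5 fires, +7 burnt)
Step 6: cell (0,0)='T' (+2 fires, +5 burnt)
Step 7: cell (0,0)='T' (+2 fires, +2 burnt)
Step 8: cell (0,0)='F' (+1 fires, +2 burnt)
  -> target ignites at step 8
Step 9: cell (0,0)='.' (+0 fires, +1 burnt)
  fire out at step 9

8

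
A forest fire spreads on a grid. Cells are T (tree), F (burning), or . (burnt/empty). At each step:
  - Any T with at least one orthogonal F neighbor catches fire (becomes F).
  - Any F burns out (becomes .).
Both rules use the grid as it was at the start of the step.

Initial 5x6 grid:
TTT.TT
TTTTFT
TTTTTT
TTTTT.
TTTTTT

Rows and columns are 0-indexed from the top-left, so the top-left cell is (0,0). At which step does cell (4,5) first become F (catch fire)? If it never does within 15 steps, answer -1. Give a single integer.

Step 1: cell (4,5)='T' (+4 fires, +1 burnt)
Step 2: cell (4,5)='T' (+5 fires, +4 burnt)
Step 3: cell (4,5)='T' (+5 fires, +5 burnt)
Step 4: cell (4,5)='F' (+6 fires, +5 burnt)
  -> target ignites at step 4
Step 5: cell (4,5)='.' (+4 fires, +6 burnt)
Step 6: cell (4,5)='.' (+2 fires, +4 burnt)
Step 7: cell (4,5)='.' (+1 fires, +2 burnt)
Step 8: cell (4,5)='.' (+0 fires, +1 burnt)
  fire out at step 8

4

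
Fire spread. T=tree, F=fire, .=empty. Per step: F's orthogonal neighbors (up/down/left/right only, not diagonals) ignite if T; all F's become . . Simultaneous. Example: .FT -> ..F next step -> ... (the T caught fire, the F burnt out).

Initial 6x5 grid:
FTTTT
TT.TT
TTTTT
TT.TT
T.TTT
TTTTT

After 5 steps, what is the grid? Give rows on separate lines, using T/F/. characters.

Step 1: 2 trees catch fire, 1 burn out
  .FTTT
  FT.TT
  TTTTT
  TT.TT
  T.TTT
  TTTTT
Step 2: 3 trees catch fire, 2 burn out
  ..FTT
  .F.TT
  FTTTT
  TT.TT
  T.TTT
  TTTTT
Step 3: 3 trees catch fire, 3 burn out
  ...FT
  ...TT
  .FTTT
  FT.TT
  T.TTT
  TTTTT
Step 4: 5 trees catch fire, 3 burn out
  ....F
  ...FT
  ..FTT
  .F.TT
  F.TTT
  TTTTT
Step 5: 3 trees catch fire, 5 burn out
  .....
  ....F
  ...FT
  ...TT
  ..TTT
  FTTTT

.....
....F
...FT
...TT
..TTT
FTTTT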